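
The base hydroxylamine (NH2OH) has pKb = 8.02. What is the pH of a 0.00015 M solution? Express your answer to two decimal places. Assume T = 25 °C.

NH2OH + H2O ⇌ NH3OH+ + OH-
Kb = 10^(−8.02) = 9.55 × 10^-9
Kb = [OH-]²/(0.00015 − [OH-]) = 9.55 × 10^-9
Neglecting [OH-] in the denominator: [OH-] = √(9.55 × 10^-9 × 0.00015) = 1.20 × 10^-6 M
pOH = −log(1.20 × 10^-6) = 5.92; pH = 14.00 − 5.92 = 8.08

pH = 8.08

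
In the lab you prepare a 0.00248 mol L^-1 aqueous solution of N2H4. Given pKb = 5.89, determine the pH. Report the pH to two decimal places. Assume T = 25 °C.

N2H4 + H2O ⇌ N2H5+ + OH-
Kb = 10^(−5.89) = 1.29 × 10^-6
Let x = [OH-] at equilibrium. Kb = x²/(0.00248 − x).
Neglecting x in the denominator: x = √(1.29 × 10^-6 × 0.00248) = 5.66 × 10^-5 M
(x/C₀ = 2.3% < 5%, so the approximation holds.)
pOH = 4.25, so pH = 14.00 − pOH = 9.75

pH = 9.75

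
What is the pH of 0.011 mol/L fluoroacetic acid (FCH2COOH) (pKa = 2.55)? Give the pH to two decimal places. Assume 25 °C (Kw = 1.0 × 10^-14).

FCH2COOH ⇌ FCH2COO- + H+
Ka = 10^(−2.55) = 2.82 × 10^-3
From the ICE table, Ka = x²/(0.011 − x) = 2.82 × 10^-3.
The 5% rule fails; solving x² + Ka·x − Ka·C₀ = 0 exactly:
x = [−0.00282 + √(0.00282² + 0.000124)]/2 = 4.34 × 10^-3 M
pH = −log(4.34 × 10^-3) = 2.36

pH = 2.36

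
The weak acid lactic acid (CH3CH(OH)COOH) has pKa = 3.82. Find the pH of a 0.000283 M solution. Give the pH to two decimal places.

CH3CH(OH)COOH ⇌ CH3CH(OH)COO- + H+
Ka = 10^(−3.82) = 1.51 × 10^-4
From the ICE table, Ka = [H+]²/(0.000283 − [H+]) = 1.51 × 10^-4.
[H+] is not negligible relative to C₀; solve [H+]² + 0.000151·[H+] − 4.27e-08 = 0.
[H+] = [−0.000151 + √(0.000151² + 1.71e-07)]/2 = 1.45 × 10^-4 M
pH = −log[H+] = −log(1.45 × 10^-4) = 3.84

pH = 3.84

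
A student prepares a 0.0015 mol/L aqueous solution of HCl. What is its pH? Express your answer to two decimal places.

pH = 2.82

HCl is a strong acid and dissociates completely, so [H+] = 0.0015 M.
pH = -log(0.0015) = 2.82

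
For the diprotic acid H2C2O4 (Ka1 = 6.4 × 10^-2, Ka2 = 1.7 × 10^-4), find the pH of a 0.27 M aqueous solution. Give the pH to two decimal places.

pH = 0.99

Ka1 ≫ Ka2, so treat the first dissociation as the only significant source of H+.
Ka1 = x²/(0.27 − x) = 6.4 × 10^-2
Solving the quadratic: x = (−Ka1 + √(Ka1² + 4·Ka1·C₀))/2 = 1.03 × 10^-1 M
pH = −log(1.03 × 10^-1) = 0.99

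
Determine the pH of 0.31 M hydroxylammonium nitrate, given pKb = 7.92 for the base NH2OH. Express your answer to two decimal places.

pH = 3.29

NH3OH+ is the conjugate acid of the weak base NH2OH.
Kb = 10^(−7.92) = 1.20 × 10^-8
Ka = Kw/Kb = 1.0×10^-14 / 1.20 × 10^-8 = 8.33 × 10^-7
From the ICE table, Ka = [H+]²/(0.31 − [H+]) = 8.33 × 10^-7.
Assume [H+] ≪ 0.31: [H+] ≈ √(8.33 × 10^-7 × 0.31) = 5.08 × 10^-4 M
pH = −log(5.08 × 10^-4) = 3.29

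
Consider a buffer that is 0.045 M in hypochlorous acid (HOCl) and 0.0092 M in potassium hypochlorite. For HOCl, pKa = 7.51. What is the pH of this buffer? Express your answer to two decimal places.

pH = 6.82

Henderson–Hasselbalch: pH = pKa + log([OCl-]/[HOCl]) = 7.51 + log(0.0092/0.045)
pH = 7.51 + (-0.689) = 6.82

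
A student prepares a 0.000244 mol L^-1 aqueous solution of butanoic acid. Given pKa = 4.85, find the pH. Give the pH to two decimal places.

pH = 4.28

CH3(CH2)2COOH ⇌ CH3(CH2)2COO- + H+
Ka = 10^(−4.85) = 1.41 × 10^-5
From the ICE table, Ka = x²/(0.000244 − x) = 1.41 × 10^-5.
The 5% rule fails; solving x² + Ka·x − Ka·C₀ = 0 exactly:
x = [−1.41e-05 + √(1.41e-05² + 1.38e-08)]/2 = 5.20 × 10^-5 M
pH = −log(5.20 × 10^-5) = 4.28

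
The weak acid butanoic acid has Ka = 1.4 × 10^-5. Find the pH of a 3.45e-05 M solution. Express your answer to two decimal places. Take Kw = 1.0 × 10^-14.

CH3(CH2)2COOH ⇌ CH3(CH2)2COO- + H+
Let x = [H+] at equilibrium. Ka = x²/(3.45e-05 − x).
Here C₀/Ka ≈ 2.46, so the small-x approximation fails. Use the quadratic:
x = (−Ka + √(Ka² + 4·Ka·C₀))/2 = 1.61 × 10^-5 M
pH = −log(1.61 × 10^-5) = 4.79

pH = 4.79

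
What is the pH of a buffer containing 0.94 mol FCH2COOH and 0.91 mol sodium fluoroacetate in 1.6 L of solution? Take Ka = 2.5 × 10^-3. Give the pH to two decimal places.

pKa = −log(2.5 × 10^-3) = 2.602
Henderson–Hasselbalch: pH = pKa + log([FCH2COO-]/[FCH2COOH]) = 2.602 + log(0.91/0.94)
pH = 2.602 + (-0.014) = 2.59

pH = 2.59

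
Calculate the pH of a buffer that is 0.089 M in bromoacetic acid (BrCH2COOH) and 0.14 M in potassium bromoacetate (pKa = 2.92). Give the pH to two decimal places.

pH = pKa + log([A⁻]/[HA]) = 2.92 + log(0.14/0.089)
pH = 2.92 + (+0.197) = 3.12

pH = 3.12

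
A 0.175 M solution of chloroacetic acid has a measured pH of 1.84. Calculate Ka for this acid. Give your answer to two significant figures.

[H+] = 10^(-1.84) = 1.45 × 10^-2 M
At equilibrium [HA] = 0.175 − 1.45 × 10^-2 = 1.60 × 10^-1 M
Ka = [H+][A-]/[HA] = (1.45 × 10^-2)² / 1.60 × 10^-1 = 1.3 × 10^-3

Ka = 1.3 × 10^-3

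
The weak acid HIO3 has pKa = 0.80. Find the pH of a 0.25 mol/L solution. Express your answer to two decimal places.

pH = 0.87

HIO3 ⇌ IO3- + H+
Ka = 10^(−0.80) = 1.58 × 10^-1
From the ICE table, Ka = x²/(0.25 − x) = 1.58 × 10^-1.
The 5% rule fails; solving x² + Ka·x − Ka·C₀ = 0 exactly:
x = (−Ka + √(Ka² + 4·Ka·C₀))/2 = 1.35 × 10^-1 M
pH = −log(1.35 × 10^-1) = 0.87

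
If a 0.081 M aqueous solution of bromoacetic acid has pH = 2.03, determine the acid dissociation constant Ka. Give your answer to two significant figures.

Ka = 1.2 × 10^-3

[H+] = 10^(-2.03) = 9.33 × 10^-3 M
At equilibrium [HA] = 0.081 − 9.33 × 10^-3 = 7.17 × 10^-2 M
Ka = [H+][A-]/[HA] = (9.33 × 10^-3)² / 7.17 × 10^-2 = 1.2 × 10^-3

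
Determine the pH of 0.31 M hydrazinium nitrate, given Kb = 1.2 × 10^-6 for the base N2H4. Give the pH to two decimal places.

pH = 4.29

N2H5+ is the conjugate acid of the weak base N2H4.
Ka = Kw/Kb = 1.0×10^-14 / 1.2 × 10^-6 = 8.33 × 10^-9
From the ICE table, Ka = x²/(0.31 − x) = 8.33 × 10^-9.
Since Ka ≪ C₀, x ≈ √(Ka·C₀) = 5.08 × 10^-5 M.
pH = −log(5.08 × 10^-5) = 4.29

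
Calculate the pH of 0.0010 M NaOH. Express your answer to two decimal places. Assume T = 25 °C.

pH = 11.00

NaOH is a strong base; [OH-] = 0.001 M.
pOH = -log(0.001) = 3.00
pH = 14.00 - 3.00 = 11.00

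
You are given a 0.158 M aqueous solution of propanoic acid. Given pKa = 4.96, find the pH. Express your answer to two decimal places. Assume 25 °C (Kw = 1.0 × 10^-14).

pH = 2.88

CH3CH2COOH ⇌ CH3CH2COO- + H+
Ka = 10^(−4.96) = 1.10 × 10^-5
From the ICE table, Ka = x²/(0.158 − x) = 1.10 × 10^-5.
Assume x ≪ 0.158: x ≈ √(1.10 × 10^-5 × 0.158) = 1.32 × 10^-3 M
pH = −log(1.32 × 10^-3) = 2.88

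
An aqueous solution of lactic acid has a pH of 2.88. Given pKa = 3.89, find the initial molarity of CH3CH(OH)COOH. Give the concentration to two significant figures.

C₀ = 1.5 × 10^-2 M

[H+] = 10^(-2.88) = 1.32 × 10^-3 M = x
Ka = 10^(−3.89) = 1.29 × 10^-4
Ka = x²/(C₀ − x) ⇒ C₀ = x + x²/Ka
C₀ = 1.32 × 10^-3 + (1.32 × 10^-3)²/(1.29 × 10^-4) = 1.48 × 10^-2 M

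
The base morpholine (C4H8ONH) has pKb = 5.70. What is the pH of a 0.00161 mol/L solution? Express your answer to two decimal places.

C4H8ONH + H2O ⇌ C4H8ONH2+ + OH-
Kb = 10^(−5.70) = 2.00 × 10^-6
Kb = x²/(0.00161 − x) = 2.00 × 10^-6
Assume x ≪ 0.00161: x ≈ √(2.00 × 10^-6 × 0.00161) = 5.67 × 10^-5 M
Check: 3.5% ionized — well under 5%, approximation valid.
pOH = 4.25, so pH = 14.00 − pOH = 9.75

pH = 9.75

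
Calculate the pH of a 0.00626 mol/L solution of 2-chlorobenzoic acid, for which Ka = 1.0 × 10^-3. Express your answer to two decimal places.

pH = 2.69

ClC6H4COOH ⇌ ClC6H4COO- + H+
Ka = x²/(0.00626 − x) = 1.0 × 10^-3
x is not negligible relative to C₀; solve x² + 0.001·x − 6.26e-06 = 0.
x = (−Ka + √(Ka² + 4·Ka·C₀))/2 = 2.05 × 10^-3 M
pH = −log(2.05 × 10^-3) = 2.69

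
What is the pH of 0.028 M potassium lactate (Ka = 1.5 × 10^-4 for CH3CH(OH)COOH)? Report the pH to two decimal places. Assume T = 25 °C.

CH3CH(OH)COO- is the conjugate base of the weak acid CH3CH(OH)COOH.
Kb = Kw/Ka = 1.0×10^-14 / 1.5 × 10^-4 = 6.67 × 10^-11
Kb = [OH-]²/(0.028 − [OH-]) = 6.67 × 10^-11
Since Kb ≪ C₀, [OH-] ≈ √(Kb·C₀) = 1.37 × 10^-6 M.
Check: 0.0049% ionized — well under 5%, approximation valid.
pOH = −log(1.37 × 10^-6) = 5.86; pH = 14.00 − 5.86 = 8.14

pH = 8.14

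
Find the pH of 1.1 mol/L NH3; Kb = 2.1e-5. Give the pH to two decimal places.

pH = 11.68

NH3 + H2O ⇌ NH4+ + OH-
Kb = [OH-]²/(1.1 − [OH-]) = 2.1 × 10^-5
Neglecting [OH-] in the denominator: [OH-] = √(2.1 × 10^-5 × 1.1) = 4.81 × 10^-3 M
([OH-]/C₀ = 0.44% < 5%, so the approximation holds.)
pOH = −log(4.81 × 10^-3) = 2.32; pH = 14.00 − 2.32 = 11.68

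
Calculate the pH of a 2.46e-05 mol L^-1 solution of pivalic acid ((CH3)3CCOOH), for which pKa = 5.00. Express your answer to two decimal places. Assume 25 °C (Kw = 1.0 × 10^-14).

pH = 4.94

(CH3)3CCOOH ⇌ (CH3)3CCOO- + H+
Ka = 10^(−5.00) = 1.00 × 10^-5
Ka = x²/(2.46e-05 − x) = 1.00 × 10^-5
Here C₀/Ka ≈ 2.46, so the small-x approximation fails. Use the quadratic:
x = [−1e-05 + √(1e-05² + 9.84e-10)]/2 = 1.15 × 10^-5 M
pH = −log(1.15 × 10^-5) = 4.94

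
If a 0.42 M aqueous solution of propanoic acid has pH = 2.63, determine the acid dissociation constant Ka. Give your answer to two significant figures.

Ka = 1.3 × 10^-5

[H+] = 10^(-2.63) = 2.34 × 10^-3 M
At equilibrium [HA] = 0.42 − 2.34 × 10^-3 = 4.18 × 10^-1 M
Ka = [H+][A-]/[HA] = (2.34 × 10^-3)² / 4.18 × 10^-1 = 1.3 × 10^-5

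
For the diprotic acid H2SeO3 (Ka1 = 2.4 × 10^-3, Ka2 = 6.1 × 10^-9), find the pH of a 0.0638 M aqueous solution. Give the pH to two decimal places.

Since Ka1 ≫ Ka2, the first ionization dominates [H+].
Ka1 = x²/(0.0638 − x) = 2.4 × 10^-3
Solving the quadratic: x = (−Ka1 + √(Ka1² + 4·Ka1·C₀))/2 = 1.12 × 10^-2 M
pH = −log(1.12 × 10^-2) = 1.95

pH = 1.95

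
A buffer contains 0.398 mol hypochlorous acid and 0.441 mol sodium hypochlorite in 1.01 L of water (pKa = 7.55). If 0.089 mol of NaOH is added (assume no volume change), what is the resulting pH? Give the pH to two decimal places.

pH = 7.78

OH- converts HOCl to OCl-: HOCl → 0.309 mol, OCl- → 0.53 mol.
pH = pKa + log([A⁻]/[HA]) = 7.55 + log(0.53/0.309) = 7.55 +0.234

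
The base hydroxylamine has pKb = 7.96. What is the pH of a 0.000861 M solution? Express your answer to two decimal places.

NH2OH + H2O ⇌ NH3OH+ + OH-
Kb = 10^(−7.96) = 1.10 × 10^-8
Kb = x²/(0.000861 − x) = 1.10 × 10^-8
Neglecting x in the denominator: x = √(1.10 × 10^-8 × 0.000861) = 3.08 × 10^-6 M
(x/C₀ = 0.36% < 5%, so the approximation holds.)
pOH = 5.51, so pH = 14.00 − pOH = 8.49

pH = 8.49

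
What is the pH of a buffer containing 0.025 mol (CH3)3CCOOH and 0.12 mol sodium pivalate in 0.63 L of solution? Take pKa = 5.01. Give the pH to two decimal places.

pH = 5.69

pH = pKa + log([A⁻]/[HA]) = 5.01 + log(0.12/0.025)
pH = 5.01 + (+0.681) = 5.69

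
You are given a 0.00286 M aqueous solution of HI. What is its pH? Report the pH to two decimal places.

HI is a strong acid and dissociates completely, so [H+] = 0.00286 M.
pH = -log(0.00286) = 2.54

pH = 2.54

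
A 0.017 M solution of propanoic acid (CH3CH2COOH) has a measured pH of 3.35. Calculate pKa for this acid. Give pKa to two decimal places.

pKa = 4.92

[H+] = 10^(-3.35) = 4.47 × 10^-4 M
At equilibrium [HA] = 0.017 − 4.47 × 10^-4 = 1.66 × 10^-2 M
Ka = [H+][A-]/[HA] = (4.47 × 10^-4)² / 1.66 × 10^-2 = 1.20 × 10^-5
pKa = -log(1.20 × 10^-5) = 4.92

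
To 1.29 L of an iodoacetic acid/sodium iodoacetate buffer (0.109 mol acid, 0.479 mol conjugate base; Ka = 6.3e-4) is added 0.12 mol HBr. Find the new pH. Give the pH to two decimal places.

pH = 3.40

Added H+ converts ICH2COO- to ICH2COOH: ICH2COOH → 0.229 mol, ICH2COO- → 0.359 mol.
pKa = −log(6.3 × 10^-4) = 3.201
pH = pKa + log([A⁻]/[HA]) = 3.201 + log(0.359/0.229) = 3.201 +0.195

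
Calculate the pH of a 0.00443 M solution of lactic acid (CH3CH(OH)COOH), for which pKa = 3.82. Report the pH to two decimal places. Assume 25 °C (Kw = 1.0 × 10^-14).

CH3CH(OH)COOH ⇌ CH3CH(OH)COO- + H+
Ka = 10^(−3.82) = 1.51 × 10^-4
From the ICE table, Ka = [H+]²/(0.00443 − [H+]) = 1.51 × 10^-4.
Here C₀/Ka ≈ 29.3, so the small-[H+] approximation fails. Use the quadratic:
[H+] = [−0.000151 + √(0.000151² + 2.68e-06)]/2 = 7.46 × 10^-4 M
pH = −log(7.46 × 10^-4) = 3.13

pH = 3.13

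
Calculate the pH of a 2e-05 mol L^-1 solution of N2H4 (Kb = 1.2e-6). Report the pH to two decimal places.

N2H4 + H2O ⇌ N2H5+ + OH-
Let x = [OH-] at equilibrium. Kb = x²/(2e-05 − x).
Here C₀/Kb ≈ 16.7, so the small-x approximation fails. Use the quadratic:
x = [−1.2e-06 + √(1.2e-06² + 9.6e-11)]/2 = 4.34 × 10^-6 M
pOH = 5.36, so pH = 14.00 − pOH = 8.64

pH = 8.64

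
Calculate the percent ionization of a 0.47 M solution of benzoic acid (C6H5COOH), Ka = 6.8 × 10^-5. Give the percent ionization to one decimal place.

1.2%

C6H5COOH ⇌ C6H5COO- + H+; let x = [H+] at equilibrium.
x ≈ √(Ka·C₀) = √(6.8 × 10^-5 × 0.47) = 5.65 × 10^-3 M
% ionization = x/C₀ × 100% = 5.65 × 10^-3/0.47 × 100% = 1.2%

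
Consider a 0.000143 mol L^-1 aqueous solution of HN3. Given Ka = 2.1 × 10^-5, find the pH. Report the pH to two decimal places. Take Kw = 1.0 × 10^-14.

pH = 4.34

HN3 ⇌ N3- + H+
Let x = [H+] at equilibrium. Ka = x²/(0.000143 − x).
The 5% rule fails; solving x² + Ka·x − Ka·C₀ = 0 exactly:
x = [−2.1e-05 + √(2.1e-05² + 1.2e-08)]/2 = 4.53 × 10^-5 M
pH = −log(4.53 × 10^-5) = 4.34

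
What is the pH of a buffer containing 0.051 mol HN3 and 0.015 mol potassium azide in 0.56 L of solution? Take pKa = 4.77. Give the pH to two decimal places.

pH = 4.24

pH = pKa + log([A⁻]/[HA]) = 4.77 + log(0.015/0.051)
pH = 4.77 + (-0.531) = 4.24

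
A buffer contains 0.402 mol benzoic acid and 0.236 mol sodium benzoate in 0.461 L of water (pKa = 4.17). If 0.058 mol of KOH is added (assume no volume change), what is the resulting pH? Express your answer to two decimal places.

pH = 4.10

OH- converts C6H5COOH to C6H5COO-: C6H5COOH → 0.344 mol, C6H5COO- → 0.294 mol.
pH = pKa + log([A⁻]/[HA]) = 4.17 + log(0.294/0.344) = 4.17 -0.068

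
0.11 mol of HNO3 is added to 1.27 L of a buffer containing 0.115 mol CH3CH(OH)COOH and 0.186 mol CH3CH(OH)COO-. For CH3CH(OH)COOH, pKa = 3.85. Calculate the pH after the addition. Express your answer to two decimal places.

pH = 3.38

After neutralization: n(CH3CH(OH)COOH) = 0.225 mol, n(CH3CH(OH)COO-) = 0.076 mol.
pH = pKa + log([A⁻]/[HA]) = 3.85 + log(0.076/0.225) = 3.85 -0.471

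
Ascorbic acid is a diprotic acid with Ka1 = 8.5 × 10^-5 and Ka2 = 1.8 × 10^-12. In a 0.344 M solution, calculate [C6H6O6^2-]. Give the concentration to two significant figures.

First ionization gives [H+] ≈ [HC6H6O6-] = 5.41 × 10^-3 M.
Second step: Ka2 = [H+][C6H6O6^2-]/[HC6H6O6-] ≈ [C6H6O6^2-] (since [H+] ≈ [HC6H6O6-]).
So [C6H6O6^2-] ≈ Ka2.

1.8 × 10^-12 M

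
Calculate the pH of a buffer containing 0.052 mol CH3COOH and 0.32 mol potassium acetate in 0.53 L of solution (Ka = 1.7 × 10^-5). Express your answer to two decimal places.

pKa = −log(1.7 × 10^-5) = 4.770
Using pH = pKa + log([base]/[acid]) with [base]/[acid] = 0.32/0.052:
pH = 4.770 + (+0.789) = 5.56

pH = 5.56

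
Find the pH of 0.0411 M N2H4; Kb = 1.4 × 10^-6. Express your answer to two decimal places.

pH = 10.38

N2H4 + H2O ⇌ N2H5+ + OH-
From the ICE table, Kb = [OH-]²/(0.0411 − [OH-]) = 1.4 × 10^-6.
Assume [OH-] ≪ 0.0411: [OH-] ≈ √(1.4 × 10^-6 × 0.0411) = 2.40 × 10^-4 M
Check: 0.58% ionized — well under 5%, approximation valid.
pOH = 3.62, so pH = 14.00 − pOH = 10.38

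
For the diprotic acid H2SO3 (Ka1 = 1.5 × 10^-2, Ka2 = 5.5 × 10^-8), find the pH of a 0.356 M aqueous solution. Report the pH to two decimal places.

Since Ka1 ≫ Ka2, the first ionization dominates [H+].
Ka1 = x²/(0.356 − x) = 1.5 × 10^-2
Solving the quadratic: x = (−Ka1 + √(Ka1² + 4·Ka1·C₀))/2 = 6.60 × 10^-2 M
pH = −log(6.60 × 10^-2) = 1.18

pH = 1.18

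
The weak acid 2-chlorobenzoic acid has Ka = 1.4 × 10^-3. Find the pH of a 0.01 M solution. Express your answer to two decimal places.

ClC6H4COOH ⇌ ClC6H4COO- + H+
Ka = [H+]²/(0.01 − [H+]) = 1.4 × 10^-3
[H+] is not negligible relative to C₀; solve [H+]² + 0.0014·[H+] − 1.4e-05 = 0.
[H+] = [−0.0014 + √(0.0014² + 5.6e-05)]/2 = 3.11 × 10^-3 M
pH = −log[H+] = −log(3.11 × 10^-3) = 2.51

pH = 2.51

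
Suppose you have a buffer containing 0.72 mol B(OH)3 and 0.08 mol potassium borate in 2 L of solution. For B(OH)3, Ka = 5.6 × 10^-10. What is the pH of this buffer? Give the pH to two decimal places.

pH = 8.30

pKa = −log(5.6 × 10^-10) = 9.252
Henderson–Hasselbalch: pH = pKa + log([B(OH)4-]/[B(OH)3]) = 9.252 + log(0.08/0.72)
pH = 9.252 + (-0.954) = 8.30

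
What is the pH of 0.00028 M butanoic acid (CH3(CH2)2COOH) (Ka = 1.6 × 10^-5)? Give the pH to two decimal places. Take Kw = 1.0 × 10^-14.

CH3(CH2)2COOH ⇌ CH3(CH2)2COO- + H+
Ka = [H+]²/(0.00028 − [H+]) = 1.6 × 10^-5
Here C₀/Ka ≈ 17.5, so the small-[H+] approximation fails. Use the quadratic:
[H+] = [−1.6e-05 + √(1.6e-05² + 1.79e-08)]/2 = 5.94 × 10^-5 M
pH = −log(5.94 × 10^-5) = 4.23

pH = 4.23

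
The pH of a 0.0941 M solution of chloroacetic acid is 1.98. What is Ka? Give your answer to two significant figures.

Ka = 1.3 × 10^-3

[H+] = 10^(-1.98) = 1.05 × 10^-2 M
At equilibrium [HA] = 0.0941 − 1.05 × 10^-2 = 8.36 × 10^-2 M
Ka = [H+][A-]/[HA] = (1.05 × 10^-2)² / 8.36 × 10^-2 = 1.3 × 10^-3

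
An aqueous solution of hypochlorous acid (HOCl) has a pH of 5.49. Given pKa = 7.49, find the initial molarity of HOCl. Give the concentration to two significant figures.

C₀ = 3.3 × 10^-4 M

[H+] = 10^(-5.49) = 3.24 × 10^-6 M = x
Ka = 10^(−7.49) = 3.24 × 10^-8
Ka = x²/(C₀ − x) ⇒ C₀ = x + x²/Ka
C₀ = 3.24 × 10^-6 + (3.24 × 10^-6)²/(3.24 × 10^-8) = 3.27 × 10^-4 M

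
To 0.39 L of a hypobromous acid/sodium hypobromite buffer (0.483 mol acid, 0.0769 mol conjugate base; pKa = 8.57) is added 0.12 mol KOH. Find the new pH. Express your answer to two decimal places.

pH = 8.30

After neutralization: n(HOBr) = 0.363 mol, n(OBr-) = 0.197 mol.
pH = pKa + log([A⁻]/[HA]) = 8.57 + log(0.197/0.363) = 8.57 -0.265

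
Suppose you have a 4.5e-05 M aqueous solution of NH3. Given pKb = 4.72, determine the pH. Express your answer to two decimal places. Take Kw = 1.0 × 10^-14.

pH = 9.33

NH3 + H2O ⇌ NH4+ + OH-
Kb = 10^(−4.72) = 1.91 × 10^-5
Kb = x²/(4.5e-05 − x) = 1.91 × 10^-5
The 5% rule fails; solving x² + Kb·x − Kb·C₀ = 0 exactly:
x = (−Kb + √(Kb² + 4·Kb·C₀))/2 = 2.13 × 10^-5 M
pOH = 4.67, so pH = 14.00 − pOH = 9.33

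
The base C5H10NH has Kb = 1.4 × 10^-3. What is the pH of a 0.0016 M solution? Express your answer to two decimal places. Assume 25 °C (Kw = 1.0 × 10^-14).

C5H10NH + H2O ⇌ C5H10NH2+ + OH-
Let x = [OH-] at equilibrium. Kb = x²/(0.0016 − x).
x is not negligible relative to C₀; solve x² + 0.0014·x − 2.24e-06 = 0.
x = (−Kb + √(Kb² + 4·Kb·C₀))/2 = 9.52 × 10^-4 M
pOH = 3.02, so pH = 14.00 − pOH = 10.98

pH = 10.98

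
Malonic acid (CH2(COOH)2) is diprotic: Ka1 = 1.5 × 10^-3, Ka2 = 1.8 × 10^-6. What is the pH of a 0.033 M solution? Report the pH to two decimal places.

Ka1 ≫ Ka2, so treat the first dissociation as the only significant source of H+.
Ka1 = x²/(0.033 − x) = 1.5 × 10^-3
Solving the quadratic: x = (−Ka1 + √(Ka1² + 4·Ka1·C₀))/2 = 6.33 × 10^-3 M
pH = −log(6.33 × 10^-3) = 2.20

pH = 2.20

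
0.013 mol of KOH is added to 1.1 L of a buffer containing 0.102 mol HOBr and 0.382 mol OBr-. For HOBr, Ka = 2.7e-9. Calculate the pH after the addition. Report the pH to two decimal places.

pH = 9.22

After neutralization: n(HOBr) = 0.089 mol, n(OBr-) = 0.395 mol.
pKa = −log(2.7 × 10^-9) = 8.569
pH = pKa + log([A⁻]/[HA]) = 8.569 + log(0.395/0.089) = 8.569 +0.647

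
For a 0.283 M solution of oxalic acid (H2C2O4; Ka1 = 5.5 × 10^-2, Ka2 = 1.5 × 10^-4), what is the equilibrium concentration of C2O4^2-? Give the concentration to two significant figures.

1.5 × 10^-4 M

First ionization gives [H+] ≈ [HC2O4-] = 1.00 × 10^-1 M.
Second step: Ka2 = [H+][C2O4^2-]/[HC2O4-] ≈ [C2O4^2-] (since [H+] ≈ [HC2O4-]).
So [C2O4^2-] ≈ Ka2.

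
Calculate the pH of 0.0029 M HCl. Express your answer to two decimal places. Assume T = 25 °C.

HCl is a strong acid and dissociates completely, so [H+] = 0.0029 M.
pH = -log(0.0029) = 2.54

pH = 2.54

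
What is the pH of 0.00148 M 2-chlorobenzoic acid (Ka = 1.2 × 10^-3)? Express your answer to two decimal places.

pH = 3.06

ClC6H4COOH ⇌ ClC6H4COO- + H+
Ka = [H+]²/(0.00148 − [H+]) = 1.2 × 10^-3
Here C₀/Ka ≈ 1.23, so the small-[H+] approximation fails. Use the quadratic:
[H+] = (−Ka + √(Ka² + 4·Ka·C₀))/2 = 8.62 × 10^-4 M
pH = −log(8.62 × 10^-4) = 3.06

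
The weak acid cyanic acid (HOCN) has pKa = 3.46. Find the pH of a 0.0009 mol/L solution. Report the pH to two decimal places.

pH = 3.39

HOCN ⇌ OCN- + H+
Ka = 10^(−3.46) = 3.47 × 10^-4
Ka = x²/(0.0009 − x) = 3.47 × 10^-4
x is not negligible relative to C₀; solve x² + 0.000347·x − 3.12e-07 = 0.
x = [−0.000347 + √(0.000347² + 1.25e-06)]/2 = 4.12 × 10^-4 M
pH = −log(4.12 × 10^-4) = 3.39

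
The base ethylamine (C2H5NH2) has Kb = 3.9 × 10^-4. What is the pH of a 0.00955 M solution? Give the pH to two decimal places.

C2H5NH2 + H2O ⇌ C2H5NH3+ + OH-
From the ICE table, Kb = [OH-]²/(0.00955 − [OH-]) = 3.9 × 10^-4.
The 5% rule fails; solving [OH-]² + Kb·[OH-] − Kb·C₀ = 0 exactly:
[OH-] = [−0.00039 + √(0.00039² + 1.49e-05)]/2 = 1.74 × 10^-3 M
pOH = 2.76, so pH = 14.00 − pOH = 11.24

pH = 11.24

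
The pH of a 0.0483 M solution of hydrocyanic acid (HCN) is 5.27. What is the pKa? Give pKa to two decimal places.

[H+] = 10^(-5.27) = 5.37 × 10^-6 M
At equilibrium [HA] = 0.0483 − 5.37 × 10^-6 = 4.83 × 10^-2 M
Ka = [H+][A-]/[HA] = (5.37 × 10^-6)² / 4.83 × 10^-2 = 5.97 × 10^-10
pKa = -log(5.97 × 10^-10) = 9.22

pKa = 9.22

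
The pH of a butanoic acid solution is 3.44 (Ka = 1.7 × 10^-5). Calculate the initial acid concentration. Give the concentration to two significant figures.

C₀ = 8.1 × 10^-3 M

[H+] = 10^(-3.44) = 3.63 × 10^-4 M = x
Ka = x²/(C₀ − x) ⇒ C₀ = x + x²/Ka
C₀ = 3.63 × 10^-4 + (3.63 × 10^-4)²/(1.7 × 10^-5) = 8.11 × 10^-3 M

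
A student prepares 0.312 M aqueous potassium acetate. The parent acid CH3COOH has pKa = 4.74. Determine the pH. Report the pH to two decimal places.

CH3COO- is the conjugate base of the weak acid CH3COOH.
Ka = 10^(−4.74) = 1.82 × 10^-5
Kb = Kw/Ka = 1.0×10^-14 / 1.82 × 10^-5 = 5.49 × 10^-10
From the ICE table, Kb = x²/(0.312 − x) = 5.49 × 10^-10.
Neglecting x in the denominator: x = √(5.49 × 10^-10 × 0.312) = 1.31 × 10^-5 M
(x/C₀ = 0.0042% < 5%, so the approximation holds.)
pOH = −log(1.31 × 10^-5) = 4.88; pH = 14.00 − 4.88 = 9.12

pH = 9.12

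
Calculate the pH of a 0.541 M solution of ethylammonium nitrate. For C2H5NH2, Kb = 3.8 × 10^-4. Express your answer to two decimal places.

C2H5NH3+ is the conjugate acid of the weak base C2H5NH2.
Ka = Kw/Kb = 1.0×10^-14 / 3.8 × 10^-4 = 2.63 × 10^-11
Ka = x²/(0.541 − x) = 2.63 × 10^-11
Neglecting x in the denominator: x = √(2.63 × 10^-11 × 0.541) = 3.77 × 10^-6 M
(x/C₀ = 0.0007% < 5%, so the approximation holds.)
pH = −log[H+] = −log(3.77 × 10^-6) = 5.42

pH = 5.42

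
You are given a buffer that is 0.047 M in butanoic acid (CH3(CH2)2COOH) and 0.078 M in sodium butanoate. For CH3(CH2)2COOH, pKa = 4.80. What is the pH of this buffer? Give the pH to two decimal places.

Henderson–Hasselbalch: pH = pKa + log([CH3(CH2)2COO-]/[CH3(CH2)2COOH]) = 4.80 + log(0.078/0.047)
pH = 4.80 + (+0.220) = 5.02

pH = 5.02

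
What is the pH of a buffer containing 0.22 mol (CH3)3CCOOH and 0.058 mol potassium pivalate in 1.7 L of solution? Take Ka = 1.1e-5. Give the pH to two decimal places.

pH = 4.38

pKa = −log(1.1 × 10^-5) = 4.959
Henderson–Hasselbalch: pH = pKa + log([(CH3)3CCOO-]/[(CH3)3CCOOH]) = 4.959 + log(0.058/0.22)
pH = 4.959 + (-0.579) = 4.38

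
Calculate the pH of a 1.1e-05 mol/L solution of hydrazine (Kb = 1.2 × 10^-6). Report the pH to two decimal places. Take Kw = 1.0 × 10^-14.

N2H4 + H2O ⇌ N2H5+ + OH-
Kb = [OH-]²/(1.1e-05 − [OH-]) = 1.2 × 10^-6
Here C₀/Kb ≈ 9.17, so the small-[OH-] approximation fails. Use the quadratic:
[OH-] = (−Kb + √(Kb² + 4·Kb·C₀))/2 = 3.08 × 10^-6 M
pOH = −log(3.08 × 10^-6) = 5.51; pH = 14.00 − 5.51 = 8.49

pH = 8.49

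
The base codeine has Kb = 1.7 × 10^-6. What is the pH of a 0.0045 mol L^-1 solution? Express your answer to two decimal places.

pH = 9.94

C18H21NO3 + H2O ⇌ C18H22NO3+ + OH-
From the ICE table, Kb = [OH-]²/(0.0045 − [OH-]) = 1.7 × 10^-6.
Since Kb ≪ C₀, [OH-] ≈ √(Kb·C₀) = 8.75 × 10^-5 M.
pOH = −log(8.75 × 10^-5) = 4.06; pH = 14.00 − 4.06 = 9.94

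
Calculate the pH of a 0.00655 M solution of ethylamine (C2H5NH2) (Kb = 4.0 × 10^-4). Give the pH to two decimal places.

C2H5NH2 + H2O ⇌ C2H5NH3+ + OH-
From the ICE table, Kb = x²/(0.00655 − x) = 4.0 × 10^-4.
Here C₀/Kb ≈ 16.4, so the small-x approximation fails. Use the quadratic:
x = [−0.0004 + √(0.0004² + 1.05e-05)]/2 = 1.43 × 10^-3 M
pOH = −log(1.43 × 10^-3) = 2.84; pH = 14.00 − 2.84 = 11.16

pH = 11.16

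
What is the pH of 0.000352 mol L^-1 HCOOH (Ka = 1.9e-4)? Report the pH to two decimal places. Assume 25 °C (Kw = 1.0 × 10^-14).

pH = 3.74

HCOOH ⇌ HCOO- + H+
From the ICE table, Ka = [H+]²/(0.000352 − [H+]) = 1.9 × 10^-4.
Here C₀/Ka ≈ 1.85, so the small-[H+] approximation fails. Use the quadratic:
[H+] = (−Ka + √(Ka² + 4·Ka·C₀))/2 = 1.81 × 10^-4 M
pH = −log(1.81 × 10^-4) = 3.74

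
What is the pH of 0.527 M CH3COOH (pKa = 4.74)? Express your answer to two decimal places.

pH = 2.51

CH3COOH ⇌ CH3COO- + H+
Ka = 10^(−4.74) = 1.82 × 10^-5
From the ICE table, Ka = x²/(0.527 − x) = 1.82 × 10^-5.
Since Ka ≪ C₀, x ≈ √(Ka·C₀) = 3.10 × 10^-3 M.
(x/C₀ = 0.59% < 5%, so the approximation holds.)
pH = −log[H+] = −log(3.10 × 10^-3) = 2.51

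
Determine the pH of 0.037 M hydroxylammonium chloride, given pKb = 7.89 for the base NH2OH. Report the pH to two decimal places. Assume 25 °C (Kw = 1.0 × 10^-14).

pH = 3.77

NH3OH+ is the conjugate acid of the weak base NH2OH.
Kb = 10^(−7.89) = 1.29 × 10^-8
Ka = Kw/Kb = 1.0×10^-14 / 1.29 × 10^-8 = 7.75 × 10^-7
From the ICE table, Ka = [H+]²/(0.037 − [H+]) = 7.75 × 10^-7.
Since Ka ≪ C₀, [H+] ≈ √(Ka·C₀) = 1.69 × 10^-4 M.
pH = −log(1.69 × 10^-4) = 3.77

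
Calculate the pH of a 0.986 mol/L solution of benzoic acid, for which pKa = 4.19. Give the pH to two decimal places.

C6H5COOH ⇌ C6H5COO- + H+
Ka = 10^(−4.19) = 6.46 × 10^-5
Let x = [H+] at equilibrium. Ka = x²/(0.986 − x).
Assume x ≪ 0.986: x ≈ √(6.46 × 10^-5 × 0.986) = 7.98 × 10^-3 M
pH = −log[H+] = −log(7.98 × 10^-3) = 2.10

pH = 2.10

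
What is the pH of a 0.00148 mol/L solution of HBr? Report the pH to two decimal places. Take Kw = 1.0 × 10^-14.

HBr is a strong acid and dissociates completely, so [H+] = 0.00148 M.
pH = -log(0.00148) = 2.83

pH = 2.83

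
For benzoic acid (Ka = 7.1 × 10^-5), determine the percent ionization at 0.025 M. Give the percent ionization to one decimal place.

5.2%

C6H5COOH ⇌ C6H5COO- + H+; let x = [H+] at equilibrium.
Solve x² + 7.1e-05x − 1.78e-06 = 0 → x = 1.30 × 10^-3 M
Fraction ionized = 1.30 × 10^-3 / 0.025 = 0.0520 → 5.2%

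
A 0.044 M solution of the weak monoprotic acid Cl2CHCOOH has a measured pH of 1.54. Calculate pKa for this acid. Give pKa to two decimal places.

[H+] = 10^(-1.54) = 2.88 × 10^-2 M
At equilibrium [HA] = 0.044 − 2.88 × 10^-2 = 1.52 × 10^-2 M
Ka = [H+][A-]/[HA] = (2.88 × 10^-2)² / 1.52 × 10^-2 = 5.46 × 10^-2
pKa = -log(5.46 × 10^-2) = 1.26

pKa = 1.26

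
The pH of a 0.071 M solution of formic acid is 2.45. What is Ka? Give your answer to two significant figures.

[H+] = 10^(-2.45) = 3.55 × 10^-3 M
At equilibrium [HA] = 0.071 − 3.55 × 10^-3 = 6.74 × 10^-2 M
Ka = [H+][A-]/[HA] = (3.55 × 10^-3)² / 6.74 × 10^-2 = 1.9 × 10^-4

Ka = 1.9 × 10^-4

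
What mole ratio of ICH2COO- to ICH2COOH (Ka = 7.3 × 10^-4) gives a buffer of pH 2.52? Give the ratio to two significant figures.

ratio = 0.24

pKa = -log(7.3 × 10^-4) = 3.137
pH = pKa + log(r) ⇒ log(r) = 2.52 − 3.137 = -0.617
r = [ICH2COO-]/[ICH2COOH] = 10^(-0.617) = 0.242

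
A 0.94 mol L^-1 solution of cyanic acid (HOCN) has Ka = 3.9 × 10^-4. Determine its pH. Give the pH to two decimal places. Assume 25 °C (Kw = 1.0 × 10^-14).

pH = 1.72

HOCN ⇌ OCN- + H+
Let x = [H+] at equilibrium. Ka = x²/(0.94 − x).
Neglecting x in the denominator: x = √(3.9 × 10^-4 × 0.94) = 1.91 × 10^-2 M
pH = −log[H+] = −log(1.91 × 10^-2) = 1.72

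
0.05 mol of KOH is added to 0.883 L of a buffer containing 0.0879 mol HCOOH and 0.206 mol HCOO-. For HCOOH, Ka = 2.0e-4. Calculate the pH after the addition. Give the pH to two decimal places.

pH = 4.53

OH- converts HCOOH to HCOO-: HCOOH → 0.0379 mol, HCOO- → 0.256 mol.
pKa = −log(2.0 × 10^-4) = 3.699
pH = pKa + log([A⁻]/[HA]) = 3.699 + log(0.256/0.0379) = 3.699 +0.830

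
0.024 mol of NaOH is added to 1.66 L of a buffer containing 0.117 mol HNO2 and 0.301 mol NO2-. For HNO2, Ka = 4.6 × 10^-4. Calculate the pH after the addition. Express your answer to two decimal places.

After neutralization: n(HNO2) = 0.093 mol, n(NO2-) = 0.325 mol.
pKa = −log(4.6 × 10^-4) = 3.337
Henderson–Hasselbalch with mole ratio 0.325/0.093: pH = 3.337 + (+0.543)

pH = 3.88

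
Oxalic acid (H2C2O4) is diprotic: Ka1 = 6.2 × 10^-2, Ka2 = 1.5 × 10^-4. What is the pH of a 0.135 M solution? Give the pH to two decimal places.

pH = 1.18

Ka1 ≫ Ka2, so treat the first dissociation as the only significant source of H+.
Ka1 = x²/(0.135 − x) = 6.2 × 10^-2
Solving the quadratic: x = (−Ka1 + √(Ka1² + 4·Ka1·C₀))/2 = 6.56 × 10^-2 M
pH = −log(6.56 × 10^-2) = 1.18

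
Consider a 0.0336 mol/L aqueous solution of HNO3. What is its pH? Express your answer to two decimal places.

HNO3 is a strong acid and dissociates completely, so [H+] = 0.0336 M.
pH = -log(0.0336) = 1.47

pH = 1.47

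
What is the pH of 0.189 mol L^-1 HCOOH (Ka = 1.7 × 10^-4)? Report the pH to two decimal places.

HCOOH ⇌ HCOO- + H+
Ka = [H+]²/(0.189 − [H+]) = 1.7 × 10^-4
Since Ka ≪ C₀, [H+] ≈ √(Ka·C₀) = 5.67 × 10^-3 M.
([H+]/C₀ = 3% < 5%, so the approximation holds.)
pH = −log(5.67 × 10^-3) = 2.25

pH = 2.25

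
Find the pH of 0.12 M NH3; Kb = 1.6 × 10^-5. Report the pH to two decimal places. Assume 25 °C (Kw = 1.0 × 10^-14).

pH = 11.14

NH3 + H2O ⇌ NH4+ + OH-
Kb = [OH-]²/(0.12 − [OH-]) = 1.6 × 10^-5
Neglecting [OH-] in the denominator: [OH-] = √(1.6 × 10^-5 × 0.12) = 1.39 × 10^-3 M
([OH-]/C₀ = 1.2% < 5%, so the approximation holds.)
pOH = 2.86, so pH = 14.00 − pOH = 11.14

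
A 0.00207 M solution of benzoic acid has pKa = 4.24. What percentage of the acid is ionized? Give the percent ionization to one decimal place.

15.3%

C6H5COOH ⇌ C6H5COO- + H+; let x = [H+] at equilibrium.
Ka = 10^(−4.24) = 5.75 × 10^-5
Ka = x²/(C₀ − x); solving the quadratic gives x = 3.17 × 10^-4 M.
Fraction ionized = 3.17 × 10^-4 / 0.00207 = 0.1531 → 15.3%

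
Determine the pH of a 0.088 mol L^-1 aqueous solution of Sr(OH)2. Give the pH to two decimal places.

pH = 13.25

Sr(OH)2 is a strong base (each formula unit releases 2 OH-); [OH-] = 0.176 M.
pOH = -log(0.176) = 0.75
pH = 14.00 - 0.75 = 13.25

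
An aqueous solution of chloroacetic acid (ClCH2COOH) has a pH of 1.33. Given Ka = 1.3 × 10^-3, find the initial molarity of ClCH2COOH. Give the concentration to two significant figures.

[H+] = 10^(-1.33) = 4.68 × 10^-2 M = x
Ka = x²/(C₀ − x) ⇒ C₀ = x + x²/Ka
C₀ = 4.68 × 10^-2 + (4.68 × 10^-2)²/(1.3 × 10^-3) = 1.73 M

C₀ = 1.7 M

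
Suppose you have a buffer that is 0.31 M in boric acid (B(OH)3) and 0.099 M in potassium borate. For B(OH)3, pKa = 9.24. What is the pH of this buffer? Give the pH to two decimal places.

pH = 8.74

Using pH = pKa + log([base]/[acid]) with [base]/[acid] = 0.099/0.31:
pH = 9.24 + (-0.496) = 8.74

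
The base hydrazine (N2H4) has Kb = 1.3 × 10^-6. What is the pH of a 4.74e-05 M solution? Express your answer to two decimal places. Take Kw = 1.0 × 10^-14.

pH = 8.86

N2H4 + H2O ⇌ N2H5+ + OH-
From the ICE table, Kb = [OH-]²/(4.74e-05 − [OH-]) = 1.3 × 10^-6.
[OH-] is not negligible relative to C₀; solve [OH-]² + 1.3e-06·[OH-] − 6.16e-11 = 0.
[OH-] = (−Kb + √(Kb² + 4·Kb·C₀))/2 = 7.23 × 10^-6 M
pOH = −log(7.23 × 10^-6) = 5.14; pH = 14.00 − 5.14 = 8.86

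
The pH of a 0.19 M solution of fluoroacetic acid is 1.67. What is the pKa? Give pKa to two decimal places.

pKa = 2.57

[H+] = 10^(-1.67) = 2.14 × 10^-2 M
At equilibrium [HA] = 0.19 − 2.14 × 10^-2 = 1.69 × 10^-1 M
Ka = [H+][A-]/[HA] = (2.14 × 10^-2)² / 1.69 × 10^-1 = 2.71 × 10^-3
pKa = -log(2.71 × 10^-3) = 2.57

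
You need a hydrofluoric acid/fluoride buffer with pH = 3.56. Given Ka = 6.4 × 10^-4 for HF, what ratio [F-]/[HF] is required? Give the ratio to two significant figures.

pKa = -log(6.4 × 10^-4) = 3.194
pH = pKa + log(r) ⇒ log(r) = 3.56 − 3.194 = +0.366
r = [F-]/[HF] = 10^(+0.366) = 2.32

ratio = 2.3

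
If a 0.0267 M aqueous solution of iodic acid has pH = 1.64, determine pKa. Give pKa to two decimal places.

[H+] = 10^(-1.64) = 2.29 × 10^-2 M
At equilibrium [HA] = 0.0267 − 2.29 × 10^-2 = 3.80 × 10^-3 M
Ka = [H+][A-]/[HA] = (2.29 × 10^-2)² / 3.80 × 10^-3 = 1.38 × 10^-1
pKa = -log(1.38 × 10^-1) = 0.86

pKa = 0.86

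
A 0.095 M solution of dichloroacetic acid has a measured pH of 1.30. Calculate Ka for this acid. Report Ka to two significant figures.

[H+] = 10^(-1.30) = 5.01 × 10^-2 M
At equilibrium [HA] = 0.095 − 5.01 × 10^-2 = 4.49 × 10^-2 M
Ka = [H+][A-]/[HA] = (5.01 × 10^-2)² / 4.49 × 10^-2 = 5.6 × 10^-2

Ka = 5.6 × 10^-2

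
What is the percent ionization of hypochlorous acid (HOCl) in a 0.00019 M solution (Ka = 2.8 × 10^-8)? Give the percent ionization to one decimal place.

1.2%

HOCl ⇌ OCl- + H+; let x = [H+] at equilibrium.
x ≈ √(Ka·C₀) = √(2.8 × 10^-8 × 0.00019) = 2.31 × 10^-6 M
Fraction ionized = 2.31 × 10^-6 / 0.00019 = 0.0122 → 1.2%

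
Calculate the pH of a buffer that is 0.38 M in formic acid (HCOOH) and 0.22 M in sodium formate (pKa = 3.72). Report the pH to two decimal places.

pH = pKa + log([A⁻]/[HA]) = 3.72 + log(0.22/0.38)
pH = 3.72 + (-0.237) = 3.48

pH = 3.48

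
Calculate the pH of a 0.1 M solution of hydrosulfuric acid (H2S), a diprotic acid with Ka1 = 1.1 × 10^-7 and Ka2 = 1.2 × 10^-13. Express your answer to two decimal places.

pH = 3.98

Ka1 ≫ Ka2, so treat the first dissociation as the only significant source of H+.
Ka1 = x²/(0.1 − x) = 1.1 × 10^-7
x ≈ √(1.1 × 10^-7 × 0.1) = 1.05 × 10^-4 M
pH = −log(1.05 × 10^-4) = 3.98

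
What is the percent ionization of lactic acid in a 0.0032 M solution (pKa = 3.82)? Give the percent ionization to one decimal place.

19.5%

CH3CH(OH)COOH ⇌ CH3CH(OH)COO- + H+; let x = [H+] at equilibrium.
Ka = 10^(−3.82) = 1.51 × 10^-4
Solve x² + 0.000151x − 4.83e-07 = 0 → x = 6.24 × 10^-4 M
% ionization = x/C₀ × 100% = 6.24 × 10^-4/0.0032 × 100% = 19.5%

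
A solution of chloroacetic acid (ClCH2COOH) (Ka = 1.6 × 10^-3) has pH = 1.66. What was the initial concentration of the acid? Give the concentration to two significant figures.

[H+] = 10^(-1.66) = 2.19 × 10^-2 M = x
Ka = x²/(C₀ − x) ⇒ C₀ = x + x²/Ka
C₀ = 2.19 × 10^-2 + (2.19 × 10^-2)²/(1.6 × 10^-3) = 3.22 × 10^-1 M

C₀ = 3.2 × 10^-1 M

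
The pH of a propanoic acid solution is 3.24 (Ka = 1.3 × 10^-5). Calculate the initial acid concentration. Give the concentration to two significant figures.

C₀ = 2.6 × 10^-2 M

[H+] = 10^(-3.24) = 5.75 × 10^-4 M = x
Ka = x²/(C₀ − x) ⇒ C₀ = x + x²/Ka
C₀ = 5.75 × 10^-4 + (5.75 × 10^-4)²/(1.3 × 10^-5) = 2.60 × 10^-2 M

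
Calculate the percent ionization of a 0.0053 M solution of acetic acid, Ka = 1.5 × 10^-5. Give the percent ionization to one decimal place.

5.2%

CH3COOH ⇌ CH3COO- + H+; let x = [H+] at equilibrium.
Solve x² + 1.5e-05x − 7.95e-08 = 0 → x = 2.75 × 10^-4 M
% ionization = x/C₀ × 100% = 2.75 × 10^-4/0.0053 × 100% = 5.2%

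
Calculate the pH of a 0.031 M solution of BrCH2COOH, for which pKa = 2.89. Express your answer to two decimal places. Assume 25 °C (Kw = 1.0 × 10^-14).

pH = 2.24

BrCH2COOH ⇌ BrCH2COO- + H+
Ka = 10^(−2.89) = 1.29 × 10^-3
From the ICE table, Ka = x²/(0.031 − x) = 1.29 × 10^-3.
Here C₀/Ka ≈ 24, so the small-x approximation fails. Use the quadratic:
x = [−0.00129 + √(0.00129² + 0.00016)]/2 = 5.71 × 10^-3 M
pH = −log[H+] = −log(5.71 × 10^-3) = 2.24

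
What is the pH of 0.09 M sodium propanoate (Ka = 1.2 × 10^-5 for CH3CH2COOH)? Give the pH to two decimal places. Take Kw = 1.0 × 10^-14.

pH = 8.94

CH3CH2COO- is the conjugate base of the weak acid CH3CH2COOH.
Kb = Kw/Ka = 1.0×10^-14 / 1.2 × 10^-5 = 8.33 × 10^-10
From the ICE table, Kb = [OH-]²/(0.09 − [OH-]) = 8.33 × 10^-10.
Since Kb ≪ C₀, [OH-] ≈ √(Kb·C₀) = 8.66 × 10^-6 M.
([OH-]/C₀ = 0.0096% < 5%, so the approximation holds.)
pOH = −log(8.66 × 10^-6) = 5.06; pH = 14.00 − 5.06 = 8.94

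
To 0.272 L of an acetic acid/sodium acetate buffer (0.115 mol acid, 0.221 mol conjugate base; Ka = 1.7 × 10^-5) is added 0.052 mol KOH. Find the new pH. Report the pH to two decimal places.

pH = 5.41

OH- converts CH3COOH to CH3COO-: CH3COOH → 0.063 mol, CH3COO- → 0.273 mol.
pKa = −log(1.7 × 10^-5) = 4.770
pH = pKa + log([A⁻]/[HA]) = 4.770 + log(0.273/0.063) = 4.770 +0.637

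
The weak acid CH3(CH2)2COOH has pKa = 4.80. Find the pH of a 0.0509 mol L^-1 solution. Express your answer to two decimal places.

pH = 3.05

CH3(CH2)2COOH ⇌ CH3(CH2)2COO- + H+
Ka = 10^(−4.80) = 1.58 × 10^-5
Ka = [H+]²/(0.0509 − [H+]) = 1.58 × 10^-5
Neglecting [H+] in the denominator: [H+] = √(1.58 × 10^-5 × 0.0509) = 8.97 × 10^-4 M
([H+]/C₀ = 1.8% < 5%, so the approximation holds.)
pH = −log(8.97 × 10^-4) = 3.05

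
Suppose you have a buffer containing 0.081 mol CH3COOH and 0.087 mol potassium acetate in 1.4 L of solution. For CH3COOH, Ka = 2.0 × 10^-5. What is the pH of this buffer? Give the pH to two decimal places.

pKa = −log(2.0 × 10^-5) = 4.699
pH = pKa + log([A⁻]/[HA]) = 4.699 + log(0.087/0.081)
pH = 4.699 + (+0.031) = 4.73

pH = 4.73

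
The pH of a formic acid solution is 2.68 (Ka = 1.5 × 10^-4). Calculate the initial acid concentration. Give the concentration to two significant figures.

[H+] = 10^(-2.68) = 2.09 × 10^-3 M = x
Ka = x²/(C₀ − x) ⇒ C₀ = x + x²/Ka
C₀ = 2.09 × 10^-3 + (2.09 × 10^-3)²/(1.5 × 10^-4) = 3.12 × 10^-2 M

C₀ = 3.1 × 10^-2 M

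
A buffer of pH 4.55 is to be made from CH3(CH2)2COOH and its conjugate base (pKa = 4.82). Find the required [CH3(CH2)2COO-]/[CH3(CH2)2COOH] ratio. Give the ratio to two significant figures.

ratio = 0.54

pH = pKa + log(r) ⇒ log(r) = 4.55 − 4.82 = -0.27
r = [CH3(CH2)2COO-]/[CH3(CH2)2COOH] = 10^(-0.27) = 0.537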